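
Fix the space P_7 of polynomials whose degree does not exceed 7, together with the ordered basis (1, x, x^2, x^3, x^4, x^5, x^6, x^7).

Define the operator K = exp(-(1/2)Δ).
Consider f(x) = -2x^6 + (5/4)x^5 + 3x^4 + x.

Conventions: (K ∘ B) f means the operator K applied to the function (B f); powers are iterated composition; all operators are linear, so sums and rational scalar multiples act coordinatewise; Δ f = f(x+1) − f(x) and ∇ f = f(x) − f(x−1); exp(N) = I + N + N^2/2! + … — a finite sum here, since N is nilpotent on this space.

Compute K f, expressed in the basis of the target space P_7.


order-1 term: 6x^5 + (95/8)x^4 + (31/4)x^3 - (1/4)x^2 - (25/8)x - 13/8
order-2 term: -(15/2)x^4 - (215/8)x^3 - (309/8)x^2 - (401/16)x - 89/16
order-3 term: 5x^3 + (335/16)x^2 + (501/16)x + 523/32
order-4 term: -(15/8)x^2 - (455/64)x - 229/32
order-5 term: (3/8)x + 115/128
order-6 term: -1/32
the series for exp(-(1/2)Δ) f terminates at order 6
exp(-(1/2)Δ) f = -2x^6 + (29/4)x^5 + (59/8)x^4 - (113/8)x^3 - (317/16)x^2 - (167/64)x + 367/128

the result is g(x) = -2x^6 + (29/4)x^5 + (59/8)x^4 - (113/8)x^3 - (317/16)x^2 - (167/64)x + 367/128


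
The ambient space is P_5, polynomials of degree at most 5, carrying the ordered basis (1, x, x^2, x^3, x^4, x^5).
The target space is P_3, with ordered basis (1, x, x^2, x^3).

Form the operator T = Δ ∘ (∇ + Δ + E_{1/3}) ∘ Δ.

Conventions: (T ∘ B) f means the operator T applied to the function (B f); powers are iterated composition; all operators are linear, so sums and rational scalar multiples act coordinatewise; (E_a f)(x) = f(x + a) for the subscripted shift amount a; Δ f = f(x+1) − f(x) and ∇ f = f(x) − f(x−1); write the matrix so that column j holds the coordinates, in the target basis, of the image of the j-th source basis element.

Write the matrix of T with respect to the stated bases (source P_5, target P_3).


the matrix is [[0, 0, 2, 20, 214/3, 6500/27]; [0, 0, 0, 6, 80, 1070/3]; [0, 0, 0, 0, 12, 200]; [0, 0, 0, 0, 0, 20]] (rows listed top to bottom)

image of 1: 0
image of x: 0
image of x^2: 2
image of x^3: 6x + 20
image of x^4: 12x^2 + 80x + 214/3
image of x^5: 20x^3 + 200x^2 + (1070/3)x + 6500/27
each image's coordinates form column j of the matrix


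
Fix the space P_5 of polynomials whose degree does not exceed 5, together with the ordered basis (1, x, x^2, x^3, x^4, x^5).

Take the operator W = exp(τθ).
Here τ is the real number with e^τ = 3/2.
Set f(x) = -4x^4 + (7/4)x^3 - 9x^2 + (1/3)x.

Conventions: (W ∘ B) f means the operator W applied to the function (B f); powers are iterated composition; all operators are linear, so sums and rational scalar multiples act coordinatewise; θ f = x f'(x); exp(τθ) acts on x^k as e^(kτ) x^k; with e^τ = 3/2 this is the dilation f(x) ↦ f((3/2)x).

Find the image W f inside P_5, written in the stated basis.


the result is g(x) = -(81/4)x^4 + (189/32)x^3 - (81/4)x^2 + (1/2)x

exp(τθ) x^k = e^(kτ) x^k; with e^τ = 3/2 this sends x^k to (3/2)^k x^k
x ↦ 3/2 x
x^2 ↦ 9/4 x^2
x^3 ↦ 27/8 x^3
x^4 ↦ 81/16 x^4
applying this coordinatewise to f: exp(τθ) f = -(81/4)x^4 + (189/32)x^3 - (81/4)x^2 + (1/2)x


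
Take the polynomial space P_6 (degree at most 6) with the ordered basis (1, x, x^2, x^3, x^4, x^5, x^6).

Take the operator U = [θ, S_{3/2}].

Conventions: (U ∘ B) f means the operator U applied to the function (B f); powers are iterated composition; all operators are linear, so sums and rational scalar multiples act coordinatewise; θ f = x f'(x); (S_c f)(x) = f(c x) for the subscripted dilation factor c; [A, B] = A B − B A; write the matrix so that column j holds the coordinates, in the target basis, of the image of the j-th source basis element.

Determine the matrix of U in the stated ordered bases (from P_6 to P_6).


image of 1: 0
image of x: 0
image of x^2: 0
image of x^3: 0
image of x^4: 0
image of x^5: 0
image of x^6: 0
each image's coordinates form column j of the matrix

the matrix is [[0, 0, 0, 0, 0, 0, 0]; [0, 0, 0, 0, 0, 0, 0]; [0, 0, 0, 0, 0, 0, 0]; [0, 0, 0, 0, 0, 0, 0]; [0, 0, 0, 0, 0, 0, 0]; [0, 0, 0, 0, 0, 0, 0]; [0, 0, 0, 0, 0, 0, 0]] (rows listed top to bottom)


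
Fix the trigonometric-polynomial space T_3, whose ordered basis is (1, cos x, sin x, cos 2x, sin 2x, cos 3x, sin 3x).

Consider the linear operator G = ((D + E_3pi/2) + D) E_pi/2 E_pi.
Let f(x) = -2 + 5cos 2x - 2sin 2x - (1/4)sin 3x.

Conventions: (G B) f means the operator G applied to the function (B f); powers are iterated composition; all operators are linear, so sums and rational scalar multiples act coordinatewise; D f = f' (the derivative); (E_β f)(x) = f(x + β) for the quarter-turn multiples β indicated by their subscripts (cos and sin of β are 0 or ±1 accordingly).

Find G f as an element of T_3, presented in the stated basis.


g(x) = -2 + 13cos 2x + 18sin 2x + (7/4)sin 3x

E_pi f = -2 + 5cos 2x - 2sin 2x + (1/4)sin 3x
E_pi/2 E_pi f = -2 - 5cos 2x + 2sin 2x - (1/4)cos 3x
D E_pi/2 E_pi f = 4cos 2x + 10sin 2x + (3/4)sin 3x
E_3pi/2 E_pi/2 E_pi f = -2 + 5cos 2x - 2sin 2x + (1/4)sin 3x
(D + E_3pi/2) E_pi/2 E_pi f = -2 + 9cos 2x + 8sin 2x + sin 3x
D E_pi/2 E_pi f = 4cos 2x + 10sin 2x + (3/4)sin 3x
((D + E_3pi/2) + D) E_pi/2 E_pi f = -2 + 13cos 2x + 18sin 2x + (7/4)sin 3x


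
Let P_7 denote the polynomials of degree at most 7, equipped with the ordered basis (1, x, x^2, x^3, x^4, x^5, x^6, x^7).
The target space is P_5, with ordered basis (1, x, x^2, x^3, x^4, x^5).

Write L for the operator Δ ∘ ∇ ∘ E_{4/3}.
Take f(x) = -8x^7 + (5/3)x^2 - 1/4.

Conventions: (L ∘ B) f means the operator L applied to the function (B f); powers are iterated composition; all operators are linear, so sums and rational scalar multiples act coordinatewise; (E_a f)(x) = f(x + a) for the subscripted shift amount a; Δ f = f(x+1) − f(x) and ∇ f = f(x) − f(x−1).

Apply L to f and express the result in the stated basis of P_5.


E_{4/3} f = -8x^7 - (224/3)x^6 - (896/3)x^5 - (17920/27)x^4 - (71680/81)x^3 - (57209/81)x^2 - (226136/729)x - 500555/8748
∇ E_{4/3} f = -56x^6 - 280x^5 - (1960/3)x^4 - (23800/27)x^3 - (19096/27)x^2 - (25210/81)x - 41663/729
Δ ∇ E_{4/3} f = -336x^5 - 2240x^4 - (19600/3)x^3 - (91840/9)x^2 - (227024/27)x - 234034/81

the image equals g(x) = -336x^5 - 2240x^4 - (19600/3)x^3 - (91840/9)x^2 - (227024/27)x - 234034/81


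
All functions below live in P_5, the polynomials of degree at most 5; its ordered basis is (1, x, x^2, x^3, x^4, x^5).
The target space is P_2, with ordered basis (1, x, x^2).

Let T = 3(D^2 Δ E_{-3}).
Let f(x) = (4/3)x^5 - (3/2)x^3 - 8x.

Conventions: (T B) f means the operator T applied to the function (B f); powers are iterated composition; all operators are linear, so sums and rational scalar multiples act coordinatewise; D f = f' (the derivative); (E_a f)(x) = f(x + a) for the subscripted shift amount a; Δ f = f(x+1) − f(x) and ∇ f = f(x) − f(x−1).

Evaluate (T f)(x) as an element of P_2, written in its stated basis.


g(x) = 240x^2 - 1200x + 1493

E_{-3} f = (4/3)x^5 - 20x^4 + (237/2)x^3 - (693/2)x^2 + (983/2)x - 519/2
Δ E_{-3} f = (20/3)x^4 - (200/3)x^3 + (1493/6)x^2 - (2465/6)x + 1469/6
D (Δ E_{-3}) f = (80/3)x^3 - 200x^2 + (1493/3)x - 2465/6
D D (Δ E_{-3}) f = 80x^2 - 400x + 1493/3
(3(D^2 Δ E_{-3})) f = 240x^2 - 1200x + 1493


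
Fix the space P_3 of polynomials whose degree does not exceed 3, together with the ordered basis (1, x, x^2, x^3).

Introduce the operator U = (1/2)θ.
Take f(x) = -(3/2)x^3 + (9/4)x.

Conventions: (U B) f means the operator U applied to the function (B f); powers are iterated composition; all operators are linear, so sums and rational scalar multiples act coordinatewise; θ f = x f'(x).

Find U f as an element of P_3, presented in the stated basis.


the image equals g(x) = -(9/4)x^3 + (9/8)x

θ f = -(9/2)x^3 + (9/4)x
((1/2)θ) f = -(9/4)x^3 + (9/8)x


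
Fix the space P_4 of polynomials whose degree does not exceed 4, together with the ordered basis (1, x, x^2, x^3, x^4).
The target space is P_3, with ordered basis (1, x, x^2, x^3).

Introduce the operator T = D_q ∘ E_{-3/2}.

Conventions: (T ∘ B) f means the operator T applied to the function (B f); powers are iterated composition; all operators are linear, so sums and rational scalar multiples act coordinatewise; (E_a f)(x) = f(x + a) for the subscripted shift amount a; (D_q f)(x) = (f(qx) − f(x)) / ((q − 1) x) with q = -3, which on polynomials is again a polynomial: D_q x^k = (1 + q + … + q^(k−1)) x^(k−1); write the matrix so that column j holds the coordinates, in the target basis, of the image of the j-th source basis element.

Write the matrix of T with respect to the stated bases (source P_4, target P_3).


image of 1: 0
image of x: 1
image of x^2: -2x - 3
image of x^3: 7x^2 + 9x + 27/4
image of x^4: -20x^3 - 42x^2 - 27x - 27/2
each image's coordinates form column j of the matrix

the matrix is [[0, 1, -3, 27/4, -27/2]; [0, 0, -2, 9, -27]; [0, 0, 0, 7, -42]; [0, 0, 0, 0, -20]] (rows listed top to bottom)


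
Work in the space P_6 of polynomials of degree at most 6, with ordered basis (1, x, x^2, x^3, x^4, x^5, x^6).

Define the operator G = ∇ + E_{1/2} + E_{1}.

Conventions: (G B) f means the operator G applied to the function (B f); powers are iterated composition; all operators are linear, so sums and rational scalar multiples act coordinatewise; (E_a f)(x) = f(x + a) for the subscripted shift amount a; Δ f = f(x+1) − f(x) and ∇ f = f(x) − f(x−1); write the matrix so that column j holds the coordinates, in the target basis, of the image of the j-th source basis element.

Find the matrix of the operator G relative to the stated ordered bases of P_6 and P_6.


image of 1: 2
image of x: 2x + 5/2
image of x^2: 2x^2 + 5x + 1/4
image of x^3: 2x^3 + (15/2)x^2 + (3/4)x + 17/8
image of x^4: 2x^4 + 10x^3 + (3/2)x^2 + (17/2)x + 1/16
image of x^5: 2x^5 + (25/2)x^4 + (5/2)x^3 + (85/4)x^2 + (5/16)x + 65/32
image of x^6: 2x^6 + 15x^5 + (15/4)x^4 + (85/2)x^3 + (15/16)x^2 + (195/16)x + 1/64
each image's coordinates form column j of the matrix

the matrix is [[2, 5/2, 1/4, 17/8, 1/16, 65/32, 1/64]; [0, 2, 5, 3/4, 17/2, 5/16, 195/16]; [0, 0, 2, 15/2, 3/2, 85/4, 15/16]; [0, 0, 0, 2, 10, 5/2, 85/2]; [0, 0, 0, 0, 2, 25/2, 15/4]; [0, 0, 0, 0, 0, 2, 15]; [0, 0, 0, 0, 0, 0, 2]] (rows listed top to bottom)


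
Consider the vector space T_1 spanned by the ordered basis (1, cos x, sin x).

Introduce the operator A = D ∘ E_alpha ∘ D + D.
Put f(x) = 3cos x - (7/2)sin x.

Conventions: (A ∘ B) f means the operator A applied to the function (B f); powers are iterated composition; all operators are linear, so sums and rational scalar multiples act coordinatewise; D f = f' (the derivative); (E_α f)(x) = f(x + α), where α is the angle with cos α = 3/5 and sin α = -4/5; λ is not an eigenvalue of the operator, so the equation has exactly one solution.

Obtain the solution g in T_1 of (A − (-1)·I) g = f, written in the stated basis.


write g with unknown coordinates in the stated basis and equate coefficients in (A − (-1)·I) g = f
solving from the highest basis element down gives g = (75/34)cos x + (20/17)sin x
check: A g = (27/34)cos x - (159/34)sin x
so A g − (-1)·g = 3cos x - (7/2)sin x = f ✓

g(x) = (75/34)cos x + (20/17)sin x


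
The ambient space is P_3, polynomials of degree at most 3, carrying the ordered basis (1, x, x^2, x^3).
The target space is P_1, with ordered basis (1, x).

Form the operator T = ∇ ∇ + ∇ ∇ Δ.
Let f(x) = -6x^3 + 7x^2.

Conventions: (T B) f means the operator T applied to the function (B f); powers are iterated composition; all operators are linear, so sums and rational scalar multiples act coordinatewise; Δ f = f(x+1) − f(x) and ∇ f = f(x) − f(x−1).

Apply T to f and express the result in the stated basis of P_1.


∇ f = -18x^2 + 32x - 13
∇ ∇ f = -36x + 50
Δ f = -18x^2 - 4x + 1
∇ Δ f = -36x + 14
∇ ∇ Δ f = -36
(∇ ∇ + ∇ ∇ Δ) f = -36x + 14

the image equals g(x) = -36x + 14


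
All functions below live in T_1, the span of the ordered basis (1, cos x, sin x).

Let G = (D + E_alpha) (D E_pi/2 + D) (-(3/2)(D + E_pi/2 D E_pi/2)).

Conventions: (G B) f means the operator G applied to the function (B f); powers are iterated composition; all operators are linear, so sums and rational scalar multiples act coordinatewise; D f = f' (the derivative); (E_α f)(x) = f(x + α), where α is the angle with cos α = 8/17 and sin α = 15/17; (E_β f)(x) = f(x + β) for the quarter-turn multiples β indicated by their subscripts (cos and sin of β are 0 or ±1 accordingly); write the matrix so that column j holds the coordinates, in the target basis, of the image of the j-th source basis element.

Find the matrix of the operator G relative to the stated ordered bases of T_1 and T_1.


image of 1: 0
image of cos x: 0
image of sin x: 0
each image's coordinates form column j of the matrix

the matrix is [[0, 0, 0]; [0, 0, 0]; [0, 0, 0]] (rows listed top to bottom)


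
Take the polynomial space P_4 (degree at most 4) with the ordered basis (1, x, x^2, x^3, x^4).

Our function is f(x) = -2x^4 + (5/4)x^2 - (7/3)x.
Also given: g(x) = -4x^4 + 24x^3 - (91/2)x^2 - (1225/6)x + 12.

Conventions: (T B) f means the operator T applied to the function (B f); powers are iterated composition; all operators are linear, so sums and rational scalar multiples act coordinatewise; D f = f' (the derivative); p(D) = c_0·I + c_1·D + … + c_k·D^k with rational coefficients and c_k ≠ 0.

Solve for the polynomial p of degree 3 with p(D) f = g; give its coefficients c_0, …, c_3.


p(D) = 2·I − 3·D + 2·D^2 + 4·D^3, i.e. c_0 = 2, c_1 = -3, c_2 = 2, c_3 = 4

D^0 f = -2x^4 + (5/4)x^2 - (7/3)x
D^1 f = -8x^3 + (5/2)x - 7/3
D^2 f = -24x^2 + 5/2
D^3 f = -48x
matching coefficients of g against c_0 f + c_1 Df + … from the top degree down determines the c_i
solution: c_0 = 2, c_1 = -3, c_2 = 2, c_3 = 4


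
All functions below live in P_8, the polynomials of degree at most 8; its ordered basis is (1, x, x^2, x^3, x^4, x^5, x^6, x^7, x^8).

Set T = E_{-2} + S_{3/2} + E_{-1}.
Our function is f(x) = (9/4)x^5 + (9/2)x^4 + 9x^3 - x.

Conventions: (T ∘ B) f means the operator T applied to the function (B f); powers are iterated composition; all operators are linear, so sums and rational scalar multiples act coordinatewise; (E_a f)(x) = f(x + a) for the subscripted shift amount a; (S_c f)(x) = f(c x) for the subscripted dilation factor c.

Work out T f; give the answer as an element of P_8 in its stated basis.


E_{-2} f = (9/4)x^5 - 18x^4 + 63x^3 - 126x^2 + 143x - 70
S_{3/2} f = (2187/128)x^5 + (729/32)x^4 + (243/8)x^3 - (3/2)x
E_{-1} f = (9/4)x^5 - (27/4)x^4 + (27/2)x^3 - (45/2)x^2 + (77/4)x - 23/4
(E_{-2} + S_{3/2} + E_{-1}) f = (2763/128)x^5 - (63/32)x^4 + (855/8)x^3 - (297/2)x^2 + (643/4)x - 303/4

the image equals g(x) = (2763/128)x^5 - (63/32)x^4 + (855/8)x^3 - (297/2)x^2 + (643/4)x - 303/4


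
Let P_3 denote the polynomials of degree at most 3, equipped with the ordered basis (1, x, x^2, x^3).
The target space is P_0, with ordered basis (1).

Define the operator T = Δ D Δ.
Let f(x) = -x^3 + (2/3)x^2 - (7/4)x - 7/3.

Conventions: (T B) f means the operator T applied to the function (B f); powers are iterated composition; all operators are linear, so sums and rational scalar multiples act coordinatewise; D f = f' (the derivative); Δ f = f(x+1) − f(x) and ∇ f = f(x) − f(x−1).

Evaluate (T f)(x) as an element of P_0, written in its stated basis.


Δ f = -3x^2 - (5/3)x - 25/12
D Δ f = -6x - 5/3
Δ D Δ f = -6

g(x) = -6


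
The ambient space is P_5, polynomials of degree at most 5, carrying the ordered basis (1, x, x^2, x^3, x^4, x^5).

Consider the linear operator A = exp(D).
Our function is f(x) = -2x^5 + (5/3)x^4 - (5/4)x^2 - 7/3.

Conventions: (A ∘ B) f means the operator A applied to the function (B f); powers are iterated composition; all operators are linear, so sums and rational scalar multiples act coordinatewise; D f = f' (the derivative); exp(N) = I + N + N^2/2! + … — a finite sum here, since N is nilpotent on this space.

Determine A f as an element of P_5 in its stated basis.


order-1 term: -10x^4 + (20/3)x^3 - (5/2)x
order-2 term: -20x^3 + 10x^2 - 5/4
order-3 term: -20x^2 + (20/3)x
order-4 term: -10x + 5/3
order-5 term: -2
the series for exp(D) f terminates at order 5
exp(D) f = -2x^5 - (25/3)x^4 - (40/3)x^3 - (45/4)x^2 - (35/6)x - 47/12

g(x) = -2x^5 - (25/3)x^4 - (40/3)x^3 - (45/4)x^2 - (35/6)x - 47/12


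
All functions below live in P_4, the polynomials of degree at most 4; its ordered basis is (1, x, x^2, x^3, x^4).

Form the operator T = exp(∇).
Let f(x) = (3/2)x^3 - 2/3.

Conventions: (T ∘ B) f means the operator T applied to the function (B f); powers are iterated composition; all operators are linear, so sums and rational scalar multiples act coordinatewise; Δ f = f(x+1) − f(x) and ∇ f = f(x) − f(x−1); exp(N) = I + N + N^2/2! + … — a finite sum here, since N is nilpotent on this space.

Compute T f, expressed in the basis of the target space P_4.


order-1 term: (9/2)x^2 - (9/2)x + 3/2
order-2 term: (9/2)x - 9/2
order-3 term: 3/2
the series for exp(∇) f terminates at order 3
exp(∇) f = (3/2)x^3 + (9/2)x^2 - 13/6

g(x) = (3/2)x^3 + (9/2)x^2 - 13/6


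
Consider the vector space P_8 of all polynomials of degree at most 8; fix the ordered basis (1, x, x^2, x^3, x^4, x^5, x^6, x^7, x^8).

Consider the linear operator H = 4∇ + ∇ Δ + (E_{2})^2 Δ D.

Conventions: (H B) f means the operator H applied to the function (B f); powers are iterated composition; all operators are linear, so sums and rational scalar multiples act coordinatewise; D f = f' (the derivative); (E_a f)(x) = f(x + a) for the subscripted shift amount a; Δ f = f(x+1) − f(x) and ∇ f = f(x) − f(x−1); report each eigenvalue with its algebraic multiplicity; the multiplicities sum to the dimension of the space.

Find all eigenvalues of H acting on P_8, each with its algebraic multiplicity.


λ = 0 (multiplicity 9)

image of 1: 0
image of x: 4
image of x^2: 8x
image of x^3: 12x^2 + 31
image of x^4: 16x^3 + 124x + 242
image of x^5: 20x^4 + 310x^2 + 1210x + 1849
image of x^6: 24x^5 + 620x^3 + 3630x^2 + 11094x + 12604
image of x^7: 28x^6 + 1085x^4 + 8470x^3 + 38829x^2 + 88228x + 80707
image of x^8: 32x^7 + 1736x^5 + 16940x^4 + 103544x^3 + 352912x^2 + 645656x + 493926
the matrix is upper triangular; its diagonal is (0, 0, 0, 0, 0, 0, 0, 0, 0)
for a triangular matrix the eigenvalues are the diagonal entries, with algebraic multiplicity their repetition count


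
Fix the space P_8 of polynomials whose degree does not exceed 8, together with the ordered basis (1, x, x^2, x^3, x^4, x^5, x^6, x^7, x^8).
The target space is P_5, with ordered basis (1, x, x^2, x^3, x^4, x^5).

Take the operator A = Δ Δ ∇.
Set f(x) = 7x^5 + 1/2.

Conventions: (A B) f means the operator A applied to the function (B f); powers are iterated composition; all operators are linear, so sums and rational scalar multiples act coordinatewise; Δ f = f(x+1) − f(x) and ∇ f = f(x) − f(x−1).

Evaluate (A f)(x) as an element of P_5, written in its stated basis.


g(x) = 420x^2 + 420x + 210

∇ f = 35x^4 - 70x^3 + 70x^2 - 35x + 7
Δ ∇ f = 140x^3 + 70x
Δ Δ ∇ f = 420x^2 + 420x + 210


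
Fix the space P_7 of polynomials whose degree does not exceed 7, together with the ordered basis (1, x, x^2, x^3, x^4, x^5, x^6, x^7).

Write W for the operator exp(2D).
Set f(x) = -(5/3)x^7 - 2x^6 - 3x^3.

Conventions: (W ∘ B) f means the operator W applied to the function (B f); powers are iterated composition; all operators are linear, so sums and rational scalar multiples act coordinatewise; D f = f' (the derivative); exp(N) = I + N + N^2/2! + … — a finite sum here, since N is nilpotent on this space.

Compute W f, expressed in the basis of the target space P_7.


order-1 term: -(70/3)x^6 - 24x^5 - 18x^2
order-2 term: -140x^5 - 120x^4 - 36x
order-3 term: -(1400/3)x^4 - 320x^3 - 24
order-4 term: -(2800/3)x^3 - 480x^2
order-5 term: -1120x^2 - 384x
order-6 term: -(2240/3)x - 128
order-7 term: -640/3
the series for exp(2D) f terminates at order 7
exp(2D) f = -(5/3)x^7 - (76/3)x^6 - 164x^5 - (1760/3)x^4 - (3769/3)x^3 - 1618x^2 - (3500/3)x - 1096/3

the image equals g(x) = -(5/3)x^7 - (76/3)x^6 - 164x^5 - (1760/3)x^4 - (3769/3)x^3 - 1618x^2 - (3500/3)x - 1096/3


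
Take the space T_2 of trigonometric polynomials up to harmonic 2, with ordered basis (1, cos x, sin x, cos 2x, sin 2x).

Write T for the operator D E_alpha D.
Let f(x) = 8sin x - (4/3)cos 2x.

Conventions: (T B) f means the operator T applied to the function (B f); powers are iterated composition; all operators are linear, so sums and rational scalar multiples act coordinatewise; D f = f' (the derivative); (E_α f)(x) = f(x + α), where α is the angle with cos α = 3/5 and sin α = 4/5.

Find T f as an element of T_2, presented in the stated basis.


D f = 8cos x + (8/3)sin 2x
E_alpha D f = (24/5)cos x - (32/5)sin x + (64/25)cos 2x - (56/75)sin 2x
D (E_alpha D) f = -(32/5)cos x - (24/5)sin x - (112/75)cos 2x - (128/25)sin 2x

the result is g(x) = -(32/5)cos x - (24/5)sin x - (112/75)cos 2x - (128/25)sin 2x


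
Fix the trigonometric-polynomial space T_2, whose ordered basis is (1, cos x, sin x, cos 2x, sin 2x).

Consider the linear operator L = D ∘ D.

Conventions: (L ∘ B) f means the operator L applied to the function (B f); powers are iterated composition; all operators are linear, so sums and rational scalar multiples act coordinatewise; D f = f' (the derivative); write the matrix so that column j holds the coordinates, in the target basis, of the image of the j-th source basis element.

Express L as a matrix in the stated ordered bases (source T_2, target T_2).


the matrix is [[0, 0, 0, 0, 0]; [0, -1, 0, 0, 0]; [0, 0, -1, 0, 0]; [0, 0, 0, -4, 0]; [0, 0, 0, 0, -4]] (rows listed top to bottom)

image of 1: 0
image of cos x: -cos x
image of sin x: -sin x
image of cos 2x: -4cos 2x
image of sin 2x: -4sin 2x
each image's coordinates form column j of the matrix


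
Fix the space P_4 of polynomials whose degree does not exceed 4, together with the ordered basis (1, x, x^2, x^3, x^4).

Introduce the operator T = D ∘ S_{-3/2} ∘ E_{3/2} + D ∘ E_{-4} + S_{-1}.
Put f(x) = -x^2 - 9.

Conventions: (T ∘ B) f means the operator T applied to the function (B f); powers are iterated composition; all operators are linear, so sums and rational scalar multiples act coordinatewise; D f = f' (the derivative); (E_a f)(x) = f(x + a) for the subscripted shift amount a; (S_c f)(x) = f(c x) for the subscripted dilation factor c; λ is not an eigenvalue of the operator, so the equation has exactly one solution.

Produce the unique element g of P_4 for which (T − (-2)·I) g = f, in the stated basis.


g(x) = -(1/3)x^2 + (13/6)x - 145/36

write g with unknown coordinates in the stated basis and equate coefficients in (T − (-2)·I) g = f
solving from the highest basis element down gives g = -(1/3)x^2 + (13/6)x - 145/36
check: T g = -(1/3)x^2 - (13/3)x - 17/18
so T g − (-2)·g = -x^2 - 9 = f ✓


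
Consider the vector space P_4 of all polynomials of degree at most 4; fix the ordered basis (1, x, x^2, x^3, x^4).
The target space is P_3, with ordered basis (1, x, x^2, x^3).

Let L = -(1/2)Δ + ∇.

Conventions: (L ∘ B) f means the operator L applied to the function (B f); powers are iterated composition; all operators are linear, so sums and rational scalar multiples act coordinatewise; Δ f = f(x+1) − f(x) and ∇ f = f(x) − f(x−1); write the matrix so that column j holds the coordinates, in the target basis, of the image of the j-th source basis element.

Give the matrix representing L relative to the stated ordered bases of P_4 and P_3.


image of 1: 0
image of x: 1/2
image of x^2: x - 3/2
image of x^3: (3/2)x^2 - (9/2)x + 1/2
image of x^4: 2x^3 - 9x^2 + 2x - 3/2
each image's coordinates form column j of the matrix

the matrix is [[0, 1/2, -3/2, 1/2, -3/2]; [0, 0, 1, -9/2, 2]; [0, 0, 0, 3/2, -9]; [0, 0, 0, 0, 2]] (rows listed top to bottom)


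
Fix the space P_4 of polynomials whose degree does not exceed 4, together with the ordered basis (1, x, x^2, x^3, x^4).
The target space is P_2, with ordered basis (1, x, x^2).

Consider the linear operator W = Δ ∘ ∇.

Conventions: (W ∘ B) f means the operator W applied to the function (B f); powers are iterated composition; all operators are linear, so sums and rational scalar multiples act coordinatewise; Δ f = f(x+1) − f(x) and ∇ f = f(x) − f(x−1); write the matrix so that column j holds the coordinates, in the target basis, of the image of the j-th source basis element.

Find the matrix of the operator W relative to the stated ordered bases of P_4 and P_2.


image of 1: 0
image of x: 0
image of x^2: 2
image of x^3: 6x
image of x^4: 12x^2 + 2
each image's coordinates form column j of the matrix

the matrix is [[0, 0, 2, 0, 2]; [0, 0, 0, 6, 0]; [0, 0, 0, 0, 12]] (rows listed top to bottom)


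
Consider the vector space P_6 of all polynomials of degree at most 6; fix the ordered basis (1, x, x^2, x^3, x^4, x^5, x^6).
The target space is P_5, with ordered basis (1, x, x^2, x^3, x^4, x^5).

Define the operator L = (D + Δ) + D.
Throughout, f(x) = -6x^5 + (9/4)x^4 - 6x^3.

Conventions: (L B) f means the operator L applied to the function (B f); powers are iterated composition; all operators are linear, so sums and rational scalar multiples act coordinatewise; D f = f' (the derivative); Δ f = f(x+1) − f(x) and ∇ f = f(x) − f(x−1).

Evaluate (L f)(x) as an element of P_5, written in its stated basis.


g(x) = -90x^4 - 33x^3 - (201/2)x^2 - 39x - 39/4

D f = -30x^4 + 9x^3 - 18x^2
Δ f = -30x^4 - 51x^3 - (129/2)x^2 - 39x - 39/4
(D + Δ) f = -60x^4 - 42x^3 - (165/2)x^2 - 39x - 39/4
D f = -30x^4 + 9x^3 - 18x^2
((D + Δ) + D) f = -90x^4 - 33x^3 - (201/2)x^2 - 39x - 39/4


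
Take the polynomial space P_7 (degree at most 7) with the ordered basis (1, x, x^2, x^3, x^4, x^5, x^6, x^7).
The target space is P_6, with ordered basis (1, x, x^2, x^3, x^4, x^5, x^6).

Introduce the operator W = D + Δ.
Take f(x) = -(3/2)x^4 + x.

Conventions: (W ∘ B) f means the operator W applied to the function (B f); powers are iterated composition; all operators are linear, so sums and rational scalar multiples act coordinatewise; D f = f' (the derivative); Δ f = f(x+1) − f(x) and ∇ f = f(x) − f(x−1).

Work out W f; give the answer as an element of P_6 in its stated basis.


D f = -6x^3 + 1
Δ f = -6x^3 - 9x^2 - 6x - 1/2
(D + Δ) f = -12x^3 - 9x^2 - 6x + 1/2

the result is g(x) = -12x^3 - 9x^2 - 6x + 1/2


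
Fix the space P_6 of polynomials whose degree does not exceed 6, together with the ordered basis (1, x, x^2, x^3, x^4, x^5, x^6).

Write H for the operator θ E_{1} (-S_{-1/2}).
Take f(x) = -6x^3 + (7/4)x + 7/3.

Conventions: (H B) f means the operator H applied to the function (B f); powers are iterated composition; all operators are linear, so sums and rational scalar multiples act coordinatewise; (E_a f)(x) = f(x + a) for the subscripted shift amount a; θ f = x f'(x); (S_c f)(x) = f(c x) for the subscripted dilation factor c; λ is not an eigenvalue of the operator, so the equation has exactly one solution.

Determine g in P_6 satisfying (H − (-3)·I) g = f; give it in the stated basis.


write g with unknown coordinates in the stated basis and equate coefficients in (H − (-3)·I) g = f
solving from the highest basis element down gives g = -(16/9)x^3 + (8/15)x^2 + (23/30)x + 7/9
check: H g = -(2/3)x^3 - (8/5)x^2 - (11/20)x
so H g − (-3)·g = -6x^3 + (7/4)x + 7/3 = f ✓

the image equals g(x) = -(16/9)x^3 + (8/15)x^2 + (23/30)x + 7/9


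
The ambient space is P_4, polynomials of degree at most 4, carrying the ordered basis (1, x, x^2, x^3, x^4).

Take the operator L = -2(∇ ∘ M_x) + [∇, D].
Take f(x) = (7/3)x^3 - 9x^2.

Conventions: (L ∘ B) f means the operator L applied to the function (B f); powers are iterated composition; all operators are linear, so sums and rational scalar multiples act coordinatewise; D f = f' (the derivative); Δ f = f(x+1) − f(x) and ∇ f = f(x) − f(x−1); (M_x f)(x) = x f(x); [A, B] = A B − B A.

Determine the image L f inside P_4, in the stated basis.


M_x f = (7/3)x^4 - 9x^3
∇ M_x f = (28/3)x^3 - 41x^2 + (109/3)x - 34/3
(-2(∇ ∘ M_x)) f = -(56/3)x^3 + 82x^2 - (218/3)x + 68/3
D f = 7x^2 - 18x
∇ D f = 14x - 25
∇ f = 7x^2 - 25x + 34/3
D ∇ f = 14x - 25
[∇, D] f = 0
(-2(∇ ∘ M_x) + [∇, D]) f = -(56/3)x^3 + 82x^2 - (218/3)x + 68/3

g(x) = -(56/3)x^3 + 82x^2 - (218/3)x + 68/3


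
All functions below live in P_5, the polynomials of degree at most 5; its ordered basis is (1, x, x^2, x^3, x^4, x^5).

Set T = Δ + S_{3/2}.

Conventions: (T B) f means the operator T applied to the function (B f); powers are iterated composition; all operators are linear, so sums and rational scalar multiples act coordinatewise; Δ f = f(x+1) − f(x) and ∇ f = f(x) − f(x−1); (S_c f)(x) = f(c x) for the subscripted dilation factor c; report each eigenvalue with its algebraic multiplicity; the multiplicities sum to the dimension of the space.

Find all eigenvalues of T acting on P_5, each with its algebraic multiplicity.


λ = 1 (multiplicity 1), λ = 3/2 (multiplicity 1), λ = 9/4 (multiplicity 1), λ = 27/8 (multiplicity 1), λ = 81/16 (multiplicity 1), λ = 243/32 (multiplicity 1)

image of 1: 1
image of x: (3/2)x + 1
image of x^2: (9/4)x^2 + 2x + 1
image of x^3: (27/8)x^3 + 3x^2 + 3x + 1
image of x^4: (81/16)x^4 + 4x^3 + 6x^2 + 4x + 1
image of x^5: (243/32)x^5 + 5x^4 + 10x^3 + 10x^2 + 5x + 1
the matrix is upper triangular; its diagonal is (1, 3/2, 9/4, 27/8, 81/16, 243/32)
for a triangular matrix the eigenvalues are the diagonal entries, with algebraic multiplicity their repetition count


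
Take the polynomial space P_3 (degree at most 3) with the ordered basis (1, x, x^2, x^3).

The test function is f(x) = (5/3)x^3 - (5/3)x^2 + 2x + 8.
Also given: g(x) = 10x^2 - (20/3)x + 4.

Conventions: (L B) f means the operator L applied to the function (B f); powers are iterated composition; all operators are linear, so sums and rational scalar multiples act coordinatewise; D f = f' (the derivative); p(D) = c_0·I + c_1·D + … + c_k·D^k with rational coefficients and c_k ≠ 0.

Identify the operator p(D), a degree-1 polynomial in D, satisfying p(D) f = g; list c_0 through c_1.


p(D) = 2·D, i.e. c_0 = 0, c_1 = 2

D^0 f = (5/3)x^3 - (5/3)x^2 + 2x + 8
D^1 f = 5x^2 - (10/3)x + 2
matching coefficients of g against c_0 f + c_1 Df + … from the top degree down determines the c_i
solution: c_0 = 0, c_1 = 2


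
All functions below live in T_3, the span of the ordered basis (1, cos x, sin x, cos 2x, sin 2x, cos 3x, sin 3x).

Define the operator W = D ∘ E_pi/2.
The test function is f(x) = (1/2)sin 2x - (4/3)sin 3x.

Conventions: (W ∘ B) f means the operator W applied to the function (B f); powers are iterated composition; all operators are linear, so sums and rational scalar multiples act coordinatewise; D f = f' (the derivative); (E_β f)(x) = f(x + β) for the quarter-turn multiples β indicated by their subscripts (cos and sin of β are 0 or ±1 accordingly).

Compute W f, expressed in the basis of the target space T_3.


the result is g(x) = -cos 2x - 4sin 3x

E_pi/2 f = -(1/2)sin 2x + (4/3)cos 3x
D E_pi/2 f = -cos 2x - 4sin 3x


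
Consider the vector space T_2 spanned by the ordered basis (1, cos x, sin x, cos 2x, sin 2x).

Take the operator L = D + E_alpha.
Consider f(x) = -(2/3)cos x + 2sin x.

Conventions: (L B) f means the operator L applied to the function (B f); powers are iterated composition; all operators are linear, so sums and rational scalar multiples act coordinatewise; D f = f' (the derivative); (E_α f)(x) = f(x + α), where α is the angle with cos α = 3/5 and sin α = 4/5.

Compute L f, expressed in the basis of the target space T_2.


g(x) = (16/5)cos x + (12/5)sin x

D f = 2cos x + (2/3)sin x
E_alpha f = (6/5)cos x + (26/15)sin x
(D + E_alpha) f = (16/5)cos x + (12/5)sin x


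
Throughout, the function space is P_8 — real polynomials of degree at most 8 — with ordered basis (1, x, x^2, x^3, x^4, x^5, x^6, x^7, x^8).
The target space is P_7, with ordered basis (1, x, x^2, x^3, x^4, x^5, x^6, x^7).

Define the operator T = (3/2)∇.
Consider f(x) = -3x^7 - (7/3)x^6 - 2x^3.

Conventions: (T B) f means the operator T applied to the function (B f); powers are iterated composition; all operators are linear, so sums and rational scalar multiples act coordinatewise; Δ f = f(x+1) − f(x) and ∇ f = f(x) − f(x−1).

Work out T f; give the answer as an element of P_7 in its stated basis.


∇ f = -21x^6 + 49x^5 - 70x^4 + (175/3)x^3 - 34x^2 + 13x - 8/3
((3/2)∇) f = -(63/2)x^6 + (147/2)x^5 - 105x^4 + (175/2)x^3 - 51x^2 + (39/2)x - 4

the image equals g(x) = -(63/2)x^6 + (147/2)x^5 - 105x^4 + (175/2)x^3 - 51x^2 + (39/2)x - 4


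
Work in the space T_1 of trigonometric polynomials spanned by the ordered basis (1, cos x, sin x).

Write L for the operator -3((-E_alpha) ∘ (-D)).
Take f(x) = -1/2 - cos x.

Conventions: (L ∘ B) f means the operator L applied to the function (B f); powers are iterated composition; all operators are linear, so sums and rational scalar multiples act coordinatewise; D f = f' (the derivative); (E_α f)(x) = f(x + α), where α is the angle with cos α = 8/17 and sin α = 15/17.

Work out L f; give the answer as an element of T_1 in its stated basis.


D f = sin x
(-D) f = -sin x
E_alpha (-D) f = -(15/17)cos x - (8/17)sin x
(-E_alpha) (-D) f = (15/17)cos x + (8/17)sin x
(-3((-E_alpha) ∘ (-D))) f = -(45/17)cos x - (24/17)sin x

g(x) = -(45/17)cos x - (24/17)sin x


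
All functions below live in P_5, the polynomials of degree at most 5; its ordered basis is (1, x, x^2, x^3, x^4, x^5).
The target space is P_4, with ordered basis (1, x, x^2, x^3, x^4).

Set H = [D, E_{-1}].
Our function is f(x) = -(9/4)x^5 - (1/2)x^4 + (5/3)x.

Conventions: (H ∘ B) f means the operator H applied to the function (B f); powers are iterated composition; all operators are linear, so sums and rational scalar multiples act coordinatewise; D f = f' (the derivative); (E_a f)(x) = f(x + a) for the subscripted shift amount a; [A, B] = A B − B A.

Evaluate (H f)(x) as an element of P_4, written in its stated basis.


E_{-1} f = -(9/4)x^5 + (43/4)x^4 - (41/2)x^3 + (39/2)x^2 - (91/12)x + 1/12
D E_{-1} f = -(45/4)x^4 + 43x^3 - (123/2)x^2 + 39x - 91/12
D f = -(45/4)x^4 - 2x^3 + 5/3
E_{-1} D f = -(45/4)x^4 + 43x^3 - (123/2)x^2 + 39x - 91/12
[D, E_{-1}] f = 0

g(x) = 0


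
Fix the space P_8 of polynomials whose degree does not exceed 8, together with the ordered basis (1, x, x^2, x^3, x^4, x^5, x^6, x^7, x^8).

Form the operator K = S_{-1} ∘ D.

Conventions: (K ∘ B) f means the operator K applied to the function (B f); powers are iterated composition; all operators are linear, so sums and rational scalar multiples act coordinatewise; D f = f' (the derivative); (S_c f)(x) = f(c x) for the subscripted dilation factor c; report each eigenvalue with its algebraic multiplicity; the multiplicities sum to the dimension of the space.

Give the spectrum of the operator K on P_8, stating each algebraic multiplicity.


image of 1: 0
image of x: 1
image of x^2: -2x
image of x^3: 3x^2
image of x^4: -4x^3
image of x^5: 5x^4
image of x^6: -6x^5
image of x^7: 7x^6
image of x^8: -8x^7
the matrix is upper triangular; its diagonal is (0, 0, 0, 0, 0, 0, 0, 0, 0)
for a triangular matrix the eigenvalues are the diagonal entries, with algebraic multiplicity their repetition count

λ = 0 (multiplicity 9)


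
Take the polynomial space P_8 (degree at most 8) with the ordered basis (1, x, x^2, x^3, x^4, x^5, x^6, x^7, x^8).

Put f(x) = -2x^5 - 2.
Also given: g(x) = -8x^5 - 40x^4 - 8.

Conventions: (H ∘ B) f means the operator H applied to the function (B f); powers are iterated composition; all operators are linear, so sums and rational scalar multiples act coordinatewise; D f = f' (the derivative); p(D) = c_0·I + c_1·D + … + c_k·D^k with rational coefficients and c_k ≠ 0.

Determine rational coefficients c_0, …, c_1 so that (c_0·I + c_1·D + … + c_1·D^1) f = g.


c_0 = 4, c_1 = 4

D^0 f = -2x^5 - 2
D^1 f = -10x^4
matching coefficients of g against c_0 f + c_1 Df + … from the top degree down determines the c_i
solution: c_0 = 4, c_1 = 4


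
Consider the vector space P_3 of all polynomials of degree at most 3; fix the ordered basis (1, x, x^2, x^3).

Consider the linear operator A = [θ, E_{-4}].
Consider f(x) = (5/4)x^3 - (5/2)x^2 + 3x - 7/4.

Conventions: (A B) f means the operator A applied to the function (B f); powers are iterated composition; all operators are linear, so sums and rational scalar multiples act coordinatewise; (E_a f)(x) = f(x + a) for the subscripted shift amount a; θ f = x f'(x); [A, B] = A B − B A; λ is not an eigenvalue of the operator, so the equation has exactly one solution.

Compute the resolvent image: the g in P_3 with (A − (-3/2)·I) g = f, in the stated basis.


write g with unknown coordinates in the stated basis and equate coefficients in (A − (-3/2)·I) g = f
solving from the highest basis element down gives g = (5/6)x^3 - (25/3)x^2 + (898/9)x - 29791/54
check: A g = 10x^2 - (440/3)x + 7432/9
so A g − (-3/2)·g = (5/4)x^3 - (5/2)x^2 + 3x - 7/4 = f ✓

the image equals g(x) = (5/6)x^3 - (25/3)x^2 + (898/9)x - 29791/54


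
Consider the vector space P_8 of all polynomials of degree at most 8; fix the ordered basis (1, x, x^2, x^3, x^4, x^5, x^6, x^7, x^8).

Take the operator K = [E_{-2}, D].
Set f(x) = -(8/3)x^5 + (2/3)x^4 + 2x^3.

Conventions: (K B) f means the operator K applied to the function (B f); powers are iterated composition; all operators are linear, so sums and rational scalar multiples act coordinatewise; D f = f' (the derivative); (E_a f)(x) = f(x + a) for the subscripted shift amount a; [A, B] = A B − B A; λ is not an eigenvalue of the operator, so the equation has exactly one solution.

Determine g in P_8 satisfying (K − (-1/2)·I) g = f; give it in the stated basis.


the image equals g(x) = -(16/3)x^5 + (4/3)x^4 + 4x^3

write g with unknown coordinates in the stated basis and equate coefficients in (K − (-1/2)·I) g = f
solving from the highest basis element down gives g = -(16/3)x^5 + (4/3)x^4 + 4x^3
check: K g = 0
so K g − (-1/2)·g = -(8/3)x^5 + (2/3)x^4 + 2x^3 = f ✓


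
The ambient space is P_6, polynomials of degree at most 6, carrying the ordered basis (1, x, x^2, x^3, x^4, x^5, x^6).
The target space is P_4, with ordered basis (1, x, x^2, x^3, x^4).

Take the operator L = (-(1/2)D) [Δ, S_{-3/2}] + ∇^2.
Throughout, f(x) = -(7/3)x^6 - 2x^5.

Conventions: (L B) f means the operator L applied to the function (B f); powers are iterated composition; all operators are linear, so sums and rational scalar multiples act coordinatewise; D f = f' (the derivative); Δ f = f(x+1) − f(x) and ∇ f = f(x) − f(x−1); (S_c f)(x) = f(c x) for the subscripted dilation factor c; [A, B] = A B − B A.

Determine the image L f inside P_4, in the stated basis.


S_{-3/2} f = -(1701/64)x^6 + (243/16)x^5
Δ S_{-3/2} f = -(5103/32)x^5 - (20655/64)x^4 - (6075/16)x^3 - (15795/64)x^2 - (2673/32)x - 729/64
Δ f = -14x^5 - 45x^4 - (200/3)x^3 - 55x^2 - 24x - 13/3
S_{-3/2} Δ f = (1701/16)x^5 - (3645/16)x^4 + 225x^3 - (495/4)x^2 + 36x - 13/3
[Δ, S_{-3/2}] f = -(8505/32)x^5 - (6075/64)x^4 - (9675/16)x^3 - (7875/64)x^2 - (3825/32)x - 1355/192
D [Δ, S_{-3/2}] f = -(42525/32)x^4 - (6075/16)x^3 - (29025/16)x^2 - (7875/32)x - 3825/32
(-(1/2)D) [Δ, S_{-3/2}] f = (42525/64)x^4 + (6075/32)x^3 + (29025/32)x^2 + (7875/64)x + 3825/64
∇ f = -14x^5 + 25x^4 - (80/3)x^3 + 15x^2 - 4x + 1/3
∇ ∇ f = -70x^4 + 240x^3 - 370x^2 + 280x - 254/3
((-(1/2)D) [Δ, S_{-3/2}] + ∇^2) f = (38045/64)x^4 + (13755/32)x^3 + (17185/32)x^2 + (25795/64)x - 4781/192

the result is g(x) = (38045/64)x^4 + (13755/32)x^3 + (17185/32)x^2 + (25795/64)x - 4781/192


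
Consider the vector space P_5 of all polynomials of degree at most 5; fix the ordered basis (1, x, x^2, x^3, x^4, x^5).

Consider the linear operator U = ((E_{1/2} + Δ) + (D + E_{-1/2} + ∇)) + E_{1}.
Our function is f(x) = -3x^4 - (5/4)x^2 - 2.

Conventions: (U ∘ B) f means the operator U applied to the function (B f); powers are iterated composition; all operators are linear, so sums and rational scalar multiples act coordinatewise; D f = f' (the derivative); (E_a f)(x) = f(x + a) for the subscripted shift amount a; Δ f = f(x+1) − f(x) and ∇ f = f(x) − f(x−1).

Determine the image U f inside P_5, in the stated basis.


the image equals g(x) = -9x^4 - 48x^3 - (123/4)x^2 - 46x - 45/4

E_{1/2} f = -3x^4 - 6x^3 - (23/4)x^2 - (11/4)x - 5/2
Δ f = -12x^3 - 18x^2 - (29/2)x - 17/4
(E_{1/2} + Δ) f = -3x^4 - 18x^3 - (95/4)x^2 - (69/4)x - 27/4
D f = -12x^3 - (5/2)x
E_{-1/2} f = -3x^4 + 6x^3 - (23/4)x^2 + (11/4)x - 5/2
∇ f = -12x^3 + 18x^2 - (29/2)x + 17/4
(D + E_{-1/2} + ∇) f = -3x^4 - 18x^3 + (49/4)x^2 - (57/4)x + 7/4
((E_{1/2} + Δ) + (D + E_{-1/2} + ∇)) f = -6x^4 - 36x^3 - (23/2)x^2 - (63/2)x - 5
E_{1} f = -3x^4 - 12x^3 - (77/4)x^2 - (29/2)x - 25/4
(((E_{1/2} + Δ) + (D + E_{-1/2} + ∇)) + E_{1}) f = -9x^4 - 48x^3 - (123/4)x^2 - 46x - 45/4
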